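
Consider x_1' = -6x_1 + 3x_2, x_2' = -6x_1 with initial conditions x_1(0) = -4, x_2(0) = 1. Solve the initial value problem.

Coefficient matrix A = [[-6, 3], [-6, 0]].
Characteristic polynomial det(A - λI) = λ^2 + 6λ + 18 = 0.
Eigenvalues λ = -3 ± 3i (complex conjugate pair).
For λ=-3+3i: an eigenvector is (1,1) - i(0,-1) = (1, 1 + i).
A real fundamental pair from Re and Im of e^((-3+3i)t)v: X_1 = e^(-3t)(cos(3t)·(1,1) + sin(3t)·(0,-1)), X_2 = e^(-3t)(sin(3t)·(1,1) - cos(3t)·(0,-1)).
General solution: c_1X_1 + c_2X_2.
Applying x_1(0)=-4, x_2(0)=1 gives c_1=-4, c_2=5.

x_1(t) = 5e^(-3t)sin(3t) - 4e^(-3t)cos(3t), x_2(t) = 9e^(-3t)sin(3t) + e^(-3t)cos(3t)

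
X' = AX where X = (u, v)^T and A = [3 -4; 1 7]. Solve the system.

Coefficient matrix A = [[3, -4], [1, 7]].
Characteristic polynomial det(A - λI) = λ^2 - 10λ + 25 = 0.
Single eigenvalue λ = 5 with algebraic multiplicity 2.
Eigenvector v = (2,-1); generalized eigenvector w with (A-λI)w=v is (1,-1).
General solution: e^(5t)[K_1·v + K_2·(t·v + w)].

u(t) = 2K_1e^(5t) + 2K_2te^(5t) + K_2e^(5t), v(t) = -K_1e^(5t) - K_2te^(5t) - K_2e^(5t)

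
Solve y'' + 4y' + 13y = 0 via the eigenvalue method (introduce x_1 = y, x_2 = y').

y(t) = c_1e^(-2t)cos(3t) + c_2e^(-2t)sin(3t)

Let x_1 = y, x_2 = y'. Then x_1' = x_2 and x_2' = -13x_1 - 4x_2.
A = [[0,1],[-13,-4]]; det(A-λI) = λ^2 + 4λ + 13.
Eigenvalues λ = -2 ± 3i.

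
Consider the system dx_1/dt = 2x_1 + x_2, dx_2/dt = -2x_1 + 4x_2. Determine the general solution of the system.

Coefficient matrix A = [[2, 1], [-2, 4]].
Characteristic polynomial det(A - λI) = λ^2 - 6λ + 10 = 0.
Eigenvalues λ = 3 ± i (complex conjugate pair).
For λ=3+i: an eigenvector is (1,1) - i(0,-1) = (1, 1 + i).
A real fundamental pair from Re and Im of e^((3+i)t)v: X_1 = e^(3t)(cos(t)·(1,1) + sin(t)·(0,-1)), X_2 = e^(3t)(sin(t)·(1,1) - cos(t)·(0,-1)).
General solution: c_1X_1 + c_2X_2.

x_1(t) = c_1e^(3t)cos(t) + c_2e^(3t)sin(t), x_2(t) = -c_1e^(3t)sin(t) + c_1e^(3t)cos(t) + c_2e^(3t)sin(t) + c_2e^(3t)cos(t)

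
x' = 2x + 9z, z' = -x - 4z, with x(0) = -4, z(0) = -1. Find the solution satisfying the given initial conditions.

x(t) = -21te^(-t) - 4e^(-t), z(t) = 7te^(-t) - e^(-t)

Coefficient matrix A = [[2, 9], [-1, -4]].
Characteristic polynomial det(A - λI) = λ^2 + 2λ + 1 = 0.
Single eigenvalue λ = -1 with algebraic multiplicity 2.
Eigenvector v = (-3,1); generalized eigenvector w with (A-λI)w=v is (2,-1).
General solution: e^(-t)[K_1·v + K_2·(t·v + w)].
Applying x(0)=-4, z(0)=-1 gives K_1=6, K_2=7.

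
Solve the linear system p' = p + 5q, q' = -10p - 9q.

p(t) = K_1e^(-4t)cos(5t) + K_2e^(-4t)sin(5t), q(t) = -K_1e^(-4t)sin(5t) - K_1e^(-4t)cos(5t) - K_2e^(-4t)sin(5t) + K_2e^(-4t)cos(5t)

Coefficient matrix A = [[1, 5], [-10, -9]].
Characteristic polynomial det(A - λI) = λ^2 + 8λ + 41 = 0.
Eigenvalues λ = -4 ± 5i (complex conjugate pair).
For λ=-4+5i: an eigenvector is (1,-1) - i(0,-1) = (1, -1 + i).
A real fundamental pair from Re and Im of e^((-4+5i)t)v: X_1 = e^(-4t)(cos(5t)·(1,-1) + sin(5t)·(0,-1)), X_2 = e^(-4t)(sin(5t)·(1,-1) - cos(5t)·(0,-1)).
General solution: K_1X_1 + K_2X_2.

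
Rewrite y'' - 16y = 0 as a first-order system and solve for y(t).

Let x_1 = y, x_2 = y'. Then x_1' = x_2 and x_2' = 16x_1.
A = [[0,1],[16,0]]; det(A-λI) = λ^2 - 16.
Eigenvalues λ = -4, 4 with eigenvectors (1,-4), (1,4).

y(t) = c_1e^(-4t) + c_2e^(4t)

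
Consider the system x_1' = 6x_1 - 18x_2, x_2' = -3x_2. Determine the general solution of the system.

Coefficient matrix A = [[6, -18], [0, -3]].
Characteristic polynomial det(A - λI) = λ^2 - 3λ - 18 = 0.
Eigenvalues λ = -3, 6.
For λ=-3: (A-λI) row 1 is [9, -18], so an eigenvector is (2, 1).
For λ=6: (A-λI) row 1 is [0, -18], so an eigenvector is (-1, 0).
General solution: K_1e^(-3t)(2,1) + K_2e^(6t)(-1,0).

x_1(t) = 2K_1e^(-3t) - K_2e^(6t), x_2(t) = K_1e^(-3t)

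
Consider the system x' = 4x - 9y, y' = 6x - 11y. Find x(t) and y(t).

x(t) = -3K_1e^(-2t) - K_2e^(-5t), y(t) = -2K_1e^(-2t) - K_2e^(-5t)

Coefficient matrix A = [[4, -9], [6, -11]].
Characteristic polynomial det(A - λI) = λ^2 + 7λ + 10 = 0.
Eigenvalues λ = -2, -5.
For λ=-2: (A-λI) row 1 is [6, -9], so an eigenvector is (-3, -2).
For λ=-5: (A-λI) row 1 is [9, -9], so an eigenvector is (-1, -1).
General solution: K_1e^(-2t)(-3,-2) + K_2e^(-5t)(-1,-1).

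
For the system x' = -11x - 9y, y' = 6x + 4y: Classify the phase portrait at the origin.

A = [[-11,-9],[6,4]]; det(A-λI) = λ^2 + 7λ + 10.
λ = -2, -5: both negative.

stable node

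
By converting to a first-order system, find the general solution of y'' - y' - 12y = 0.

Let x_1 = y, x_2 = y'. Then x_1' = x_2 and x_2' = 12x_1 + x_2.
A = [[0,1],[12,1]]; det(A-λI) = λ^2 - λ - 12.
Eigenvalues λ = 4, -3 with eigenvectors (1,4), (1,-3).

y(t) = C_1e^(4t) + C_2e^(-3t)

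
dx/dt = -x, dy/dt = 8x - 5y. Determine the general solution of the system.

Coefficient matrix A = [[-1, 0], [8, -5]].
Characteristic polynomial det(A - λI) = λ^2 + 6λ + 5 = 0.
Eigenvalues λ = -5, -1.
For λ=-5: (A-λI) row 1 is [4, 0], so an eigenvector is (0, -1).
For λ=-1: (A-λI) row 2 is [8, -4], so an eigenvector is (1, 2).
General solution: C_1e^(-5t)(0,-1) + C_2e^(-t)(1,2).

x(t) = C_2e^(-t), y(t) = -C_1e^(-5t) + 2C_2e^(-t)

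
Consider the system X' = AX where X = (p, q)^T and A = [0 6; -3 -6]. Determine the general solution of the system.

Coefficient matrix A = [[0, 6], [-3, -6]].
Characteristic polynomial det(A - λI) = λ^2 + 6λ + 18 = 0.
Eigenvalues λ = -3 ± 3i (complex conjugate pair).
For λ=-3+3i: an eigenvector is (-1,0) - i(-1,1) = (-1 + i, 0 - i).
A real fundamental pair from Re and Im of e^((-3+3i)t)v: X_1 = e^(-3t)(cos(3t)·(-1,0) + sin(3t)·(-1,1)), X_2 = e^(-3t)(sin(3t)·(-1,0) - cos(3t)·(-1,1)).
General solution: K_1X_1 + K_2X_2.

p(t) = -K_1e^(-3t)sin(3t) - K_1e^(-3t)cos(3t) - K_2e^(-3t)sin(3t) + K_2e^(-3t)cos(3t), q(t) = K_1e^(-3t)sin(3t) - K_2e^(-3t)cos(3t)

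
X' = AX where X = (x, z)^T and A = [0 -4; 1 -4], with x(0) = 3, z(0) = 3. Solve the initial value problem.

x(t) = -6te^(-2t) + 3e^(-2t), z(t) = -3te^(-2t) + 3e^(-2t)

Coefficient matrix A = [[0, -4], [1, -4]].
Characteristic polynomial det(A - λI) = λ^2 + 4λ + 4 = 0.
Single eigenvalue λ = -2 with algebraic multiplicity 2.
Eigenvector v = (-2,-1); generalized eigenvector w with (A-λI)w=v is (-1,0).
General solution: e^(-2t)[K_1·v + K_2·(t·v + w)].
Applying x(0)=3, z(0)=3 gives K_1=-3, K_2=3.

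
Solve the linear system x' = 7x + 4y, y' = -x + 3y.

x(t) = -2K_1e^(5t) - 2K_2te^(5t) + 3K_2e^(5t), y(t) = K_1e^(5t) + K_2te^(5t) - 2K_2e^(5t)

Coefficient matrix A = [[7, 4], [-1, 3]].
Characteristic polynomial det(A - λI) = λ^2 - 10λ + 25 = 0.
Single eigenvalue λ = 5 with algebraic multiplicity 2.
Eigenvector v = (-2,1); generalized eigenvector w with (A-λI)w=v is (3,-2).
General solution: e^(5t)[K_1·v + K_2·(t·v + w)].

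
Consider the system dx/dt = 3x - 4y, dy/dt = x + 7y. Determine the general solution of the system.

x(t) = 2c_1e^(5t) + 2c_2te^(5t) - c_2e^(5t), y(t) = -c_1e^(5t) - c_2te^(5t)

Coefficient matrix A = [[3, -4], [1, 7]].
Characteristic polynomial det(A - λI) = λ^2 - 10λ + 25 = 0.
Single eigenvalue λ = 5 with algebraic multiplicity 2.
Eigenvector v = (2,-1); generalized eigenvector w with (A-λI)w=v is (-1,0).
General solution: e^(5t)[c_1·v + c_2·(t·v + w)].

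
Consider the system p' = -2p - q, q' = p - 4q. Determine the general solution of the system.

p(t) = -C_1e^(-3t) - C_2te^(-3t), q(t) = -C_1e^(-3t) - C_2te^(-3t) + C_2e^(-3t)

Coefficient matrix A = [[-2, -1], [1, -4]].
Characteristic polynomial det(A - λI) = λ^2 + 6λ + 9 = 0.
Single eigenvalue λ = -3 with algebraic multiplicity 2.
Eigenvector v = (-1,-1); generalized eigenvector w with (A-λI)w=v is (0,1).
General solution: e^(-3t)[C_1·v + C_2·(t·v + w)].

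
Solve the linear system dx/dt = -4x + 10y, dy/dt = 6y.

Coefficient matrix A = [[-4, 10], [0, 6]].
Characteristic polynomial det(A - λI) = λ^2 - 2λ - 24 = 0.
Eigenvalues λ = -4, 6.
For λ=-4: (A-λI) row 1 is [0, 10], so an eigenvector is (1, 0).
For λ=6: (A-λI) row 1 is [-10, 10], so an eigenvector is (-1, -1).
General solution: C_1e^(-4t)(1,0) + C_2e^(6t)(-1,-1).

x(t) = C_1e^(-4t) - C_2e^(6t), y(t) = -C_2e^(6t)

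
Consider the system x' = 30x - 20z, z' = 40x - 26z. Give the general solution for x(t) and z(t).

x(t) = K_1e^(2t)sin(4t) - 2K_1e^(2t)cos(4t) - 2K_2e^(2t)sin(4t) - K_2e^(2t)cos(4t), z(t) = K_1e^(2t)sin(4t) - 3K_1e^(2t)cos(4t) - 3K_2e^(2t)sin(4t) - K_2e^(2t)cos(4t)

Coefficient matrix A = [[30, -20], [40, -26]].
Characteristic polynomial det(A - λI) = λ^2 - 4λ + 20 = 0.
Eigenvalues λ = 2 ± 4i (complex conjugate pair).
For λ=2+4i: an eigenvector is (-2,-3) - i(1,1) = (-2 - i, -3 - i).
A real fundamental pair from Re and Im of e^((2+4i)t)v: X_1 = e^(2t)(cos(4t)·(-2,-3) + sin(4t)·(1,1)), X_2 = e^(2t)(sin(4t)·(-2,-3) - cos(4t)·(1,1)).
General solution: K_1X_1 + K_2X_2.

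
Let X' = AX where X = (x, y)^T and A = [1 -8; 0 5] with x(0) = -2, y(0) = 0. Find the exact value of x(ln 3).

-6

A = [[1,-8],[0,5]]; eigenvalues λ = 5, 1.
Eigenvectors: (-2,1) for λ=5, (1,0) for λ=1.
From the initial condition, c_1 = 0, c_2 = -2.
x(ln 3) = (0)(3^5)(-2) + (-2)(3^1)(1) = -6.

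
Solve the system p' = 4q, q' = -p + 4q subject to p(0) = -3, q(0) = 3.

p(t) = 18te^(2t) - 3e^(2t), q(t) = 9te^(2t) + 3e^(2t)

Coefficient matrix A = [[0, 4], [-1, 4]].
Characteristic polynomial det(A - λI) = λ^2 - 4λ + 4 = 0.
Single eigenvalue λ = 2 with algebraic multiplicity 2.
Eigenvector v = (2,1); generalized eigenvector w with (A-λI)w=v is (3,2).
General solution: e^(2t)[C_1·v + C_2·(t·v + w)].
Applying p(0)=-3, q(0)=3 gives C_1=-15, C_2=9.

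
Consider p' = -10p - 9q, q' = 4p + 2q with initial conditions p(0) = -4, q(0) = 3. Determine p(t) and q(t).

p(t) = -3te^(-4t) - 4e^(-4t), q(t) = 2te^(-4t) + 3e^(-4t)

Coefficient matrix A = [[-10, -9], [4, 2]].
Characteristic polynomial det(A - λI) = λ^2 + 8λ + 16 = 0.
Single eigenvalue λ = -4 with algebraic multiplicity 2.
Eigenvector v = (3,-2); generalized eigenvector w with (A-λI)w=v is (1,-1).
General solution: e^(-4t)[C_1·v + C_2·(t·v + w)].
Applying p(0)=-4, q(0)=3 gives C_1=-1, C_2=-1.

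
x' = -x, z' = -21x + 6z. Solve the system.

x(t) = c_2e^(-t), z(t) = -c_1e^(6t) + 3c_2e^(-t)

Coefficient matrix A = [[-1, 0], [-21, 6]].
Characteristic polynomial det(A - λI) = λ^2 - 5λ - 6 = 0.
Eigenvalues λ = 6, -1.
For λ=6: (A-λI) row 1 is [-7, 0], so an eigenvector is (0, -1).
For λ=-1: (A-λI) row 2 is [-21, 7], so an eigenvector is (1, 3).
General solution: c_1e^(6t)(0,-1) + c_2e^(-t)(1,3).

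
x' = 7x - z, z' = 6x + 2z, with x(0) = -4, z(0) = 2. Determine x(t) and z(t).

Coefficient matrix A = [[7, -1], [6, 2]].
Characteristic polynomial det(A - λI) = λ^2 - 9λ + 20 = 0.
Eigenvalues λ = 4, 5.
For λ=4: (A-λI) row 1 is [3, -1], so an eigenvector is (-1, -3).
For λ=5: (A-λI) row 1 is [2, -1], so an eigenvector is (1, 2).
General solution: C_1e^(4t)(-1,-3) + C_2e^(5t)(1,2).
Applying x(0)=-4, z(0)=2 gives C_1=-10, C_2=-14.

x(t) = -14e^(5t) + 10e^(4t), z(t) = -28e^(5t) + 30e^(4t)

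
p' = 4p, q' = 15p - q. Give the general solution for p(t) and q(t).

p(t) = K_2e^(4t), q(t) = K_1e^(-t) + 3K_2e^(4t)

Coefficient matrix A = [[4, 0], [15, -1]].
Characteristic polynomial det(A - λI) = λ^2 - 3λ - 4 = 0.
Eigenvalues λ = -1, 4.
For λ=-1: (A-λI) row 1 is [5, 0], so an eigenvector is (0, 1).
For λ=4: (A-λI) row 2 is [15, -5], so an eigenvector is (1, 3).
General solution: K_1e^(-t)(0,1) + K_2e^(4t)(1,3).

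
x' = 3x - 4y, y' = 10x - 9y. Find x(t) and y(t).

x(t) = C_1e^(-3t)sin(2t) - C_1e^(-3t)cos(2t) - C_2e^(-3t)sin(2t) - C_2e^(-3t)cos(2t), y(t) = C_1e^(-3t)sin(2t) - 2C_1e^(-3t)cos(2t) - 2C_2e^(-3t)sin(2t) - C_2e^(-3t)cos(2t)

Coefficient matrix A = [[3, -4], [10, -9]].
Characteristic polynomial det(A - λI) = λ^2 + 6λ + 13 = 0.
Eigenvalues λ = -3 ± 2i (complex conjugate pair).
For λ=-3+2i: an eigenvector is (-1,-2) - i(1,1) = (-1 - i, -2 - i).
A real fundamental pair from Re and Im of e^((-3+2i)t)v: X_1 = e^(-3t)(cos(2t)·(-1,-2) + sin(2t)·(1,1)), X_2 = e^(-3t)(sin(2t)·(-1,-2) - cos(2t)·(1,1)).
General solution: C_1X_1 + C_2X_2.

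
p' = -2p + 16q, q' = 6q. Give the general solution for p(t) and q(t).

Coefficient matrix A = [[-2, 16], [0, 6]].
Characteristic polynomial det(A - λI) = λ^2 - 4λ - 12 = 0.
Eigenvalues λ = 6, -2.
For λ=6: (A-λI) row 1 is [-8, 16], so an eigenvector is (-2, -1).
For λ=-2: (A-λI) row 1 is [0, 16], so an eigenvector is (-1, 0).
General solution: c_1e^(6t)(-2,-1) + c_2e^(-2t)(-1,0).

p(t) = -2c_1e^(6t) - c_2e^(-2t), q(t) = -c_1e^(6t)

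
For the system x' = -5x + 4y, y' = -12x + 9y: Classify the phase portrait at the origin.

unstable node

A = [[-5,4],[-12,9]]; det(A-λI) = λ^2 - 4λ + 3.
λ = 3, 1: both positive.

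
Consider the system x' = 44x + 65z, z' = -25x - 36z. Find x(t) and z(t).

x(t) = 2C_1e^(4t)sin(5t) - 3C_1e^(4t)cos(5t) - 3C_2e^(4t)sin(5t) - 2C_2e^(4t)cos(5t), z(t) = -C_1e^(4t)sin(5t) + 2C_1e^(4t)cos(5t) + 2C_2e^(4t)sin(5t) + C_2e^(4t)cos(5t)

Coefficient matrix A = [[44, 65], [-25, -36]].
Characteristic polynomial det(A - λI) = λ^2 - 8λ + 41 = 0.
Eigenvalues λ = 4 ± 5i (complex conjugate pair).
For λ=4+5i: an eigenvector is (-3,2) - i(2,-1) = (-3 - 2i, 2 + i).
A real fundamental pair from Re and Im of e^((4+5i)t)v: X_1 = e^(4t)(cos(5t)·(-3,2) + sin(5t)·(2,-1)), X_2 = e^(4t)(sin(5t)·(-3,2) - cos(5t)·(2,-1)).
General solution: C_1X_1 + C_2X_2.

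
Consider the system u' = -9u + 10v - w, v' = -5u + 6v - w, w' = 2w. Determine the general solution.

u(t) = -c_1e^(2t) + c_2e^(t) + 2c_3e^(-4t), v(t) = -c_1e^(2t) + c_2e^(t) + c_3e^(-4t), w(t) = c_1e^(2t)

Coefficient matrix A = [[-9, 10, -1], [-5, 6, -1], [0, 0, 2]].
det(A - λI) = 0 gives eigenvalues λ = 2, 1, -4.
For λ=2: eigenvector (-1,-1,1).
For λ=1: eigenvector (1,1,0).
For λ=-4: eigenvector (2,1,0).
General solution: c_1e^(2t)(-1,-1,1) + c_2e^(t)(1,1,0) + c_3e^(-4t)(2,1,0).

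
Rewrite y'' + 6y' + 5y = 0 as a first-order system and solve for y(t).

Let x_1 = y, x_2 = y'. Then x_1' = x_2 and x_2' = -5x_1 - 6x_2.
A = [[0,1],[-5,-6]]; det(A-λI) = λ^2 + 6λ + 5.
Eigenvalues λ = -5, -1 with eigenvectors (1,-5), (1,-1).

y(t) = K_1e^(-5t) + K_2e^(-t)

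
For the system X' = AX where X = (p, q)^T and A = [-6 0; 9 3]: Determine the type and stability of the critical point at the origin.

saddle

A = [[-6,0],[9,3]]; det(A-λI) = λ^2 + 3λ - 18.
λ = 3, -6: opposite signs.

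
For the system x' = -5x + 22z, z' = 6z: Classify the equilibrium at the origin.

saddle

A = [[-5,22],[0,6]]; det(A-λI) = λ^2 - λ - 30.
λ = -5, 6: opposite signs.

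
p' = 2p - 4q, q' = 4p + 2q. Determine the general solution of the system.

p(t) = c_1e^(2t)sin(4t) - c_2e^(2t)cos(4t), q(t) = -c_1e^(2t)cos(4t) - c_2e^(2t)sin(4t)

Coefficient matrix A = [[2, -4], [4, 2]].
Characteristic polynomial det(A - λI) = λ^2 - 4λ + 20 = 0.
Eigenvalues λ = 2 ± 4i (complex conjugate pair).
For λ=2+4i: an eigenvector is (0,-1) - i(1,0) = (0 - i, -1).
A real fundamental pair from Re and Im of e^((2+4i)t)v: X_1 = e^(2t)(cos(4t)·(0,-1) + sin(4t)·(1,0)), X_2 = e^(2t)(sin(4t)·(0,-1) - cos(4t)·(1,0)).
General solution: c_1X_1 + c_2X_2.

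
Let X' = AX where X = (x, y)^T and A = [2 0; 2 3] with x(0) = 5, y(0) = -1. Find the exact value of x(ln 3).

45

A = [[2,0],[2,3]]; eigenvalues λ = 2, 3.
Eigenvectors: (-1,2) for λ=2, (0,1) for λ=3.
From the initial condition, c_1 = -5, c_2 = 9.
x(ln 3) = (-5)(3^2)(-1) + (9)(3^3)(0) = 45.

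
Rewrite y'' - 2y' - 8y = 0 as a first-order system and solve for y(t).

Let x_1 = y, x_2 = y'. Then x_1' = x_2 and x_2' = 8x_1 + 2x_2.
A = [[0,1],[8,2]]; det(A-λI) = λ^2 - 2λ - 8.
Eigenvalues λ = 4, -2 with eigenvectors (1,4), (1,-2).

y(t) = K_1e^(4t) + K_2e^(-2t)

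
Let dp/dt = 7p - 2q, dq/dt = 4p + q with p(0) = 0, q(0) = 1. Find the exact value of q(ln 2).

A = [[7,-2],[4,1]]; eigenvalues λ = 3, 5.
Eigenvectors: (-1,-2) for λ=3, (1,1) for λ=5.
From the initial condition, c_1 = -1, c_2 = -1.
q(ln 2) = (-1)(2^3)(-2) + (-1)(2^5)(1) = -16.

-16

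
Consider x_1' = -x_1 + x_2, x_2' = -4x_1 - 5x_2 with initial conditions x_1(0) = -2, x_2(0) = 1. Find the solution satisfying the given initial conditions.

x_1(t) = -3te^(-3t) - 2e^(-3t), x_2(t) = 6te^(-3t) + e^(-3t)

Coefficient matrix A = [[-1, 1], [-4, -5]].
Characteristic polynomial det(A - λI) = λ^2 + 6λ + 9 = 0.
Single eigenvalue λ = -3 with algebraic multiplicity 2.
Eigenvector v = (-1,2); generalized eigenvector w with (A-λI)w=v is (-1,1).
General solution: e^(-3t)[C_1·v + C_2·(t·v + w)].
Applying x_1(0)=-2, x_2(0)=1 gives C_1=-1, C_2=3.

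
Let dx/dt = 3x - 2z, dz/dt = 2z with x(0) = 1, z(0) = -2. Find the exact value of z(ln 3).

A = [[3,-2],[0,2]]; eigenvalues λ = 3, 2.
Eigenvectors: (1,0) for λ=3, (2,1) for λ=2.
From the initial condition, c_1 = 5, c_2 = -2.
z(ln 3) = (5)(3^3)(0) + (-2)(3^2)(1) = -18.

-18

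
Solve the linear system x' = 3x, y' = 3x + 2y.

x(t) = -C_2e^(3t), y(t) = C_1e^(2t) - 3C_2e^(3t)

Coefficient matrix A = [[3, 0], [3, 2]].
Characteristic polynomial det(A - λI) = λ^2 - 5λ + 6 = 0.
Eigenvalues λ = 2, 3.
For λ=2: (A-λI) row 1 is [1, 0], so an eigenvector is (0, 1).
For λ=3: (A-λI) row 2 is [3, -1], so an eigenvector is (-1, -3).
General solution: C_1e^(2t)(0,1) + C_2e^(3t)(-1,-3).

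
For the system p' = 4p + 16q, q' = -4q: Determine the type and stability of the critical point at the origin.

saddle

A = [[4,16],[0,-4]]; det(A-λI) = λ^2 - 16.
λ = -4, 4: opposite signs.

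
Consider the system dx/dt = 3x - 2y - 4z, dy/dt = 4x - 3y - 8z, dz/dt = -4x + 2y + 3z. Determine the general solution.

Coefficient matrix A = [[3, -2, -4], [4, -3, -8], [-4, 2, 3]].
det(A - λI) = 0 gives eigenvalues λ = -1, 1, 3.
For λ=-1: eigenvector (1,2,0).
For λ=1: eigenvector (1,3,-1).
For λ=3: eigenvector (-1,-2,1).
General solution: C_1e^(-t)(1,2,0) + C_2e^(t)(1,3,-1) + C_3e^(3t)(-1,-2,1).

x(t) = C_1e^(-t) + C_2e^(t) - C_3e^(3t), y(t) = 2C_1e^(-t) + 3C_2e^(t) - 2C_3e^(3t), z(t) = -C_2e^(t) + C_3e^(3t)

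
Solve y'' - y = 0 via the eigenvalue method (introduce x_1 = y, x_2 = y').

Let x_1 = y, x_2 = y'. Then x_1' = x_2 and x_2' = x_1.
A = [[0,1],[1,0]]; det(A-λI) = λ^2 - 1.
Eigenvalues λ = -1, 1 with eigenvectors (1,-1), (1,1).

y(t) = C_1e^(-t) + C_2e^(t)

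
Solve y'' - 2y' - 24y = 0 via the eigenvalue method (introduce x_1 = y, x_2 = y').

y(t) = C_1e^(-4t) + C_2e^(6t)

Let x_1 = y, x_2 = y'. Then x_1' = x_2 and x_2' = 24x_1 + 2x_2.
A = [[0,1],[24,2]]; det(A-λI) = λ^2 - 2λ - 24.
Eigenvalues λ = -4, 6 with eigenvectors (1,-4), (1,6).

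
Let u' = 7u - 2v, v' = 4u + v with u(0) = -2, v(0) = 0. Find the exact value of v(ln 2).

-96

A = [[7,-2],[4,1]]; eigenvalues λ = 3, 5.
Eigenvectors: (-1,-2) for λ=3, (-1,-1) for λ=5.
From the initial condition, c_1 = -2, c_2 = 4.
v(ln 2) = (-2)(2^3)(-2) + (4)(2^5)(-1) = -96.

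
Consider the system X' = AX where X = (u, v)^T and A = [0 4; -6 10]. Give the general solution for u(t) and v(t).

u(t) = C_1e^(4t) + 2C_2e^(6t), v(t) = C_1e^(4t) + 3C_2e^(6t)

Coefficient matrix A = [[0, 4], [-6, 10]].
Characteristic polynomial det(A - λI) = λ^2 - 10λ + 24 = 0.
Eigenvalues λ = 4, 6.
For λ=4: (A-λI) row 1 is [-4, 4], so an eigenvector is (1, 1).
For λ=6: (A-λI) row 1 is [-6, 4], so an eigenvector is (2, 3).
General solution: C_1e^(4t)(1,1) + C_2e^(6t)(2,3).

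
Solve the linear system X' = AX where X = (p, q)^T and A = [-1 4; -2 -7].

Coefficient matrix A = [[-1, 4], [-2, -7]].
Characteristic polynomial det(A - λI) = λ^2 + 8λ + 15 = 0.
Eigenvalues λ = -5, -3.
For λ=-5: (A-λI) row 1 is [4, 4], so an eigenvector is (1, -1).
For λ=-3: (A-λI) row 1 is [2, 4], so an eigenvector is (-2, 1).
General solution: c_1e^(-5t)(1,-1) + c_2e^(-3t)(-2,1).

p(t) = c_1e^(-5t) - 2c_2e^(-3t), q(t) = -c_1e^(-5t) + c_2e^(-3t)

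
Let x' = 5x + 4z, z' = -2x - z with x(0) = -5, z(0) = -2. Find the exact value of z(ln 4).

412

A = [[5,4],[-2,-1]]; eigenvalues λ = 1, 3.
Eigenvectors: (1,-1) for λ=1, (-2,1) for λ=3.
From the initial condition, c_1 = 9, c_2 = 7.
z(ln 4) = (9)(4^1)(-1) + (7)(4^3)(1) = 412.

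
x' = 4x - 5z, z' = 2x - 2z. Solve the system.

Coefficient matrix A = [[4, -5], [2, -2]].
Characteristic polynomial det(A - λI) = λ^2 - 2λ + 2 = 0.
Eigenvalues λ = 1 ± i (complex conjugate pair).
For λ=1+i: an eigenvector is (-1,-1) - i(2,1) = (-1 - 2i, -1 - i).
A real fundamental pair from Re and Im of e^((1+i)t)v: X_1 = e^(t)(cos(t)·(-1,-1) + sin(t)·(2,1)), X_2 = e^(t)(sin(t)·(-1,-1) - cos(t)·(2,1)).
General solution: C_1X_1 + C_2X_2.

x(t) = 2C_1e^(t)sin(t) - C_1e^(t)cos(t) - C_2e^(t)sin(t) - 2C_2e^(t)cos(t), z(t) = C_1e^(t)sin(t) - C_1e^(t)cos(t) - C_2e^(t)sin(t) - C_2e^(t)cos(t)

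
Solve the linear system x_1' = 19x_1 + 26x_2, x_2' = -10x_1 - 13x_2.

Coefficient matrix A = [[19, 26], [-10, -13]].
Characteristic polynomial det(A - λI) = λ^2 - 6λ + 13 = 0.
Eigenvalues λ = 3 ± 2i (complex conjugate pair).
For λ=3+2i: an eigenvector is (-3,2) - i(2,-1) = (-3 - 2i, 2 + i).
A real fundamental pair from Re and Im of e^((3+2i)t)v: X_1 = e^(3t)(cos(2t)·(-3,2) + sin(2t)·(2,-1)), X_2 = e^(3t)(sin(2t)·(-3,2) - cos(2t)·(2,-1)).
General solution: K_1X_1 + K_2X_2.

x_1(t) = 2K_1e^(3t)sin(2t) - 3K_1e^(3t)cos(2t) - 3K_2e^(3t)sin(2t) - 2K_2e^(3t)cos(2t), x_2(t) = -K_1e^(3t)sin(2t) + 2K_1e^(3t)cos(2t) + 2K_2e^(3t)sin(2t) + K_2e^(3t)cos(2t)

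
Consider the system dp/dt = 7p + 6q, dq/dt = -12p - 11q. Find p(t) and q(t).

Coefficient matrix A = [[7, 6], [-12, -11]].
Characteristic polynomial det(A - λI) = λ^2 + 4λ - 5 = 0.
Eigenvalues λ = -5, 1.
For λ=-5: (A-λI) row 1 is [12, 6], so an eigenvector is (1, -2).
For λ=1: (A-λI) row 1 is [6, 6], so an eigenvector is (1, -1).
General solution: K_1e^(-5t)(1,-2) + K_2e^(t)(1,-1).

p(t) = K_1e^(-5t) + K_2e^(t), q(t) = -2K_1e^(-5t) - K_2e^(t)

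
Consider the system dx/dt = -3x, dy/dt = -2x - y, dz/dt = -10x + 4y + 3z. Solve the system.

Coefficient matrix A = [[-3, 0, 0], [-2, -1, 0], [-10, 4, 3]].
det(A - λI) = 0 gives eigenvalues λ = -3, -1, 3.
For λ=-3: eigenvector (1,1,1).
For λ=-1: eigenvector (0,1,-1).
For λ=3: eigenvector (0,0,1).
General solution: K_1e^(-3t)(1,1,1) + K_2e^(-t)(0,1,-1) + K_3e^(3t)(0,0,1).

x(t) = K_1e^(-3t), y(t) = K_1e^(-3t) + K_2e^(-t), z(t) = K_1e^(-3t) - K_2e^(-t) + K_3e^(3t)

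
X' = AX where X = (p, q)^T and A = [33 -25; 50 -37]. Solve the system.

p(t) = -K_1e^(-2t)sin(5t) + 2K_1e^(-2t)cos(5t) + 2K_2e^(-2t)sin(5t) + K_2e^(-2t)cos(5t), q(t) = -K_1e^(-2t)sin(5t) + 3K_1e^(-2t)cos(5t) + 3K_2e^(-2t)sin(5t) + K_2e^(-2t)cos(5t)

Coefficient matrix A = [[33, -25], [50, -37]].
Characteristic polynomial det(A - λI) = λ^2 + 4λ + 29 = 0.
Eigenvalues λ = -2 ± 5i (complex conjugate pair).
For λ=-2+5i: an eigenvector is (2,3) - i(-1,-1) = (2 + i, 3 + i).
A real fundamental pair from Re and Im of e^((-2+5i)t)v: X_1 = e^(-2t)(cos(5t)·(2,3) + sin(5t)·(-1,-1)), X_2 = e^(-2t)(sin(5t)·(2,3) - cos(5t)·(-1,-1)).
General solution: K_1X_1 + K_2X_2.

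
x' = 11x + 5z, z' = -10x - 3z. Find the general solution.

Coefficient matrix A = [[11, 5], [-10, -3]].
Characteristic polynomial det(A - λI) = λ^2 - 8λ + 17 = 0.
Eigenvalues λ = 4 ± i (complex conjugate pair).
For λ=4+i: an eigenvector is (1,-1) - i(2,-3) = (1 - 2i, -1 + 3i).
A real fundamental pair from Re and Im of e^((4+i)t)v: X_1 = e^(4t)(cos(t)·(1,-1) + sin(t)·(2,-3)), X_2 = e^(4t)(sin(t)·(1,-1) - cos(t)·(2,-3)).
General solution: C_1X_1 + C_2X_2.

x(t) = 2C_1e^(4t)sin(t) + C_1e^(4t)cos(t) + C_2e^(4t)sin(t) - 2C_2e^(4t)cos(t), z(t) = -3C_1e^(4t)sin(t) - C_1e^(4t)cos(t) - C_2e^(4t)sin(t) + 3C_2e^(4t)cos(t)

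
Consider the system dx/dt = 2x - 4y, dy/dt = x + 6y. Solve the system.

x(t) = -2c_1e^(4t) - 2c_2te^(4t) + c_2e^(4t), y(t) = c_1e^(4t) + c_2te^(4t)

Coefficient matrix A = [[2, -4], [1, 6]].
Characteristic polynomial det(A - λI) = λ^2 - 8λ + 16 = 0.
Single eigenvalue λ = 4 with algebraic multiplicity 2.
Eigenvector v = (-2,1); generalized eigenvector w with (A-λI)w=v is (1,0).
General solution: e^(4t)[c_1·v + c_2·(t·v + w)].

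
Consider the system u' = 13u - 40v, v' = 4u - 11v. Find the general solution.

u(t) = -K_1e^(t)sin(4t) + 3K_1e^(t)cos(4t) + 3K_2e^(t)sin(4t) + K_2e^(t)cos(4t), v(t) = K_1e^(t)cos(4t) + K_2e^(t)sin(4t)

Coefficient matrix A = [[13, -40], [4, -11]].
Characteristic polynomial det(A - λI) = λ^2 - 2λ + 17 = 0.
Eigenvalues λ = 1 ± 4i (complex conjugate pair).
For λ=1+4i: an eigenvector is (3,1) - i(-1,0) = (3 + i, 1).
A real fundamental pair from Re and Im of e^((1+4i)t)v: X_1 = e^(t)(cos(4t)·(3,1) + sin(4t)·(-1,0)), X_2 = e^(t)(sin(4t)·(3,1) - cos(4t)·(-1,0)).
General solution: K_1X_1 + K_2X_2.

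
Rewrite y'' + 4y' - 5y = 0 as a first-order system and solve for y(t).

Let x_1 = y, x_2 = y'. Then x_1' = x_2 and x_2' = 5x_1 - 4x_2.
A = [[0,1],[5,-4]]; det(A-λI) = λ^2 + 4λ - 5.
Eigenvalues λ = 1, -5 with eigenvectors (1,1), (1,-5).

y(t) = C_1e^(t) + C_2e^(-5t)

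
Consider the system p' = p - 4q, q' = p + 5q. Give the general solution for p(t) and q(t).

p(t) = 2C_1e^(3t) + 2C_2te^(3t) + 3C_2e^(3t), q(t) = -C_1e^(3t) - C_2te^(3t) - 2C_2e^(3t)

Coefficient matrix A = [[1, -4], [1, 5]].
Characteristic polynomial det(A - λI) = λ^2 - 6λ + 9 = 0.
Single eigenvalue λ = 3 with algebraic multiplicity 2.
Eigenvector v = (2,-1); generalized eigenvector w with (A-λI)w=v is (3,-2).
General solution: e^(3t)[C_1·v + C_2·(t·v + w)].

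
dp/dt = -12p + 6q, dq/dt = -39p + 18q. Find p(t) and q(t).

Coefficient matrix A = [[-12, 6], [-39, 18]].
Characteristic polynomial det(A - λI) = λ^2 - 6λ + 18 = 0.
Eigenvalues λ = 3 ± 3i (complex conjugate pair).
For λ=3+3i: an eigenvector is (1,2) - i(-1,-3) = (1 + i, 2 + 3i).
A real fundamental pair from Re and Im of e^((3+3i)t)v: X_1 = e^(3t)(cos(3t)·(1,2) + sin(3t)·(-1,-3)), X_2 = e^(3t)(sin(3t)·(1,2) - cos(3t)·(-1,-3)).
General solution: C_1X_1 + C_2X_2.

p(t) = -C_1e^(3t)sin(3t) + C_1e^(3t)cos(3t) + C_2e^(3t)sin(3t) + C_2e^(3t)cos(3t), q(t) = -3C_1e^(3t)sin(3t) + 2C_1e^(3t)cos(3t) + 2C_2e^(3t)sin(3t) + 3C_2e^(3t)cos(3t)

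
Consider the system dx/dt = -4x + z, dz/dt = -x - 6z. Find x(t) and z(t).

Coefficient matrix A = [[-4, 1], [-1, -6]].
Characteristic polynomial det(A - λI) = λ^2 + 10λ + 25 = 0.
Single eigenvalue λ = -5 with algebraic multiplicity 2.
Eigenvector v = (1,-1); generalized eigenvector w with (A-λI)w=v is (1,0).
General solution: e^(-5t)[C_1·v + C_2·(t·v + w)].

x(t) = C_1e^(-5t) + C_2te^(-5t) + C_2e^(-5t), z(t) = -C_1e^(-5t) - C_2te^(-5t)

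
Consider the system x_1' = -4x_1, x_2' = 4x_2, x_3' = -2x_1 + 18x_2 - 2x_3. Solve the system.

Coefficient matrix A = [[-4, 0, 0], [0, 4, 0], [-2, 18, -2]].
det(A - λI) = 0 gives eigenvalues λ = -4, 4, -2.
For λ=-4: eigenvector (1,0,1).
For λ=4: eigenvector (0,1,3).
For λ=-2: eigenvector (0,0,1).
General solution: C_1e^(-4t)(1,0,1) + C_2e^(4t)(0,1,3) + C_3e^(-2t)(0,0,1).

x_1(t) = C_1e^(-4t), x_2(t) = C_2e^(4t), x_3(t) = C_1e^(-4t) + 3C_2e^(4t) + C_3e^(-2t)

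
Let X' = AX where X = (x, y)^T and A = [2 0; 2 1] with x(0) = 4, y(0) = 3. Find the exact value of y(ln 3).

57

A = [[2,0],[2,1]]; eigenvalues λ = 2, 1.
Eigenvectors: (-1,-2) for λ=2, (0,1) for λ=1.
From the initial condition, c_1 = -4, c_2 = -5.
y(ln 3) = (-4)(3^2)(-2) + (-5)(3^1)(1) = 57.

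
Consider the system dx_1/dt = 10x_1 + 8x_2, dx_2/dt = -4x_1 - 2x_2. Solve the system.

x_1(t) = -c_1e^(2t) - 2c_2e^(6t), x_2(t) = c_1e^(2t) + c_2e^(6t)

Coefficient matrix A = [[10, 8], [-4, -2]].
Characteristic polynomial det(A - λI) = λ^2 - 8λ + 12 = 0.
Eigenvalues λ = 2, 6.
For λ=2: (A-λI) row 1 is [8, 8], so an eigenvector is (-1, 1).
For λ=6: (A-λI) row 1 is [4, 8], so an eigenvector is (-2, 1).
General solution: c_1e^(2t)(-1,1) + c_2e^(6t)(-2,1).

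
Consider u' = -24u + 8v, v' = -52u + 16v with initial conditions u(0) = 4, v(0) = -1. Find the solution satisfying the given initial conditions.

u(t) = -22e^(-4t)sin(4t) + 4e^(-4t)cos(4t), v(t) = -57e^(-4t)sin(4t) - e^(-4t)cos(4t)

Coefficient matrix A = [[-24, 8], [-52, 16]].
Characteristic polynomial det(A - λI) = λ^2 + 8λ + 32 = 0.
Eigenvalues λ = -4 ± 4i (complex conjugate pair).
For λ=-4+4i: an eigenvector is (1,2) - i(-1,-3) = (1 + i, 2 + 3i).
A real fundamental pair from Re and Im of e^((-4+4i)t)v: X_1 = e^(-4t)(cos(4t)·(1,2) + sin(4t)·(-1,-3)), X_2 = e^(-4t)(sin(4t)·(1,2) - cos(4t)·(-1,-3)).
General solution: c_1X_1 + c_2X_2.
Applying u(0)=4, v(0)=-1 gives c_1=13, c_2=-9.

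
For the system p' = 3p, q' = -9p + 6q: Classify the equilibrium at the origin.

unstable node

A = [[3,0],[-9,6]]; det(A-λI) = λ^2 - 9λ + 18.
λ = 6, 3: both positive.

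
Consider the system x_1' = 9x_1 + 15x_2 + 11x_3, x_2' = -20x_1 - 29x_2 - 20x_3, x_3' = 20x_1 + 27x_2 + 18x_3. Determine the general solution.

Coefficient matrix A = [[9, 15, 11], [-20, -29, -20], [20, 27, 18]].
det(A - λI) = 0 gives eigenvalues λ = -1, 1, -2.
For λ=-1: eigenvector (-2,5,-5).
For λ=1: eigenvector (1,-2,2).
For λ=-2: eigenvector (-1,0,1).
General solution: C_1e^(-t)(-2,5,-5) + C_2e^(t)(1,-2,2) + C_3e^(-2t)(-1,0,1).

x_1(t) = -2C_1e^(-t) + C_2e^(t) - C_3e^(-2t), x_2(t) = 5C_1e^(-t) - 2C_2e^(t), x_3(t) = -5C_1e^(-t) + 2C_2e^(t) + C_3e^(-2t)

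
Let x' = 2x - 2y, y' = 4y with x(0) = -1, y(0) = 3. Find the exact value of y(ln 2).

48

A = [[2,-2],[0,4]]; eigenvalues λ = 4, 2.
Eigenvectors: (1,-1) for λ=4, (1,0) for λ=2.
From the initial condition, c_1 = -3, c_2 = 2.
y(ln 2) = (-3)(2^4)(-1) + (2)(2^2)(0) = 48.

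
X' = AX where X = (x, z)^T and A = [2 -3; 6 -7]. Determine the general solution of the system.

Coefficient matrix A = [[2, -3], [6, -7]].
Characteristic polynomial det(A - λI) = λ^2 + 5λ + 4 = 0.
Eigenvalues λ = -4, -1.
For λ=-4: (A-λI) row 1 is [6, -3], so an eigenvector is (1, 2).
For λ=-1: (A-λI) row 1 is [3, -3], so an eigenvector is (-1, -1).
General solution: C_1e^(-4t)(1,2) + C_2e^(-t)(-1,-1).

x(t) = C_1e^(-4t) - C_2e^(-t), z(t) = 2C_1e^(-4t) - C_2e^(-t)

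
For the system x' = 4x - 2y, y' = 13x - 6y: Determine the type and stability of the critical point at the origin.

A = [[4,-2],[13,-6]]; det(A-λI) = λ^2 + 2λ + 2.
λ = -1 ± i: negative real part.

stable spiral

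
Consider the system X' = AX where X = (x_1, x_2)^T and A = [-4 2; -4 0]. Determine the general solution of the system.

x_1(t) = -C_1e^(-2t)cos(2t) - C_2e^(-2t)sin(2t), x_2(t) = C_1e^(-2t)sin(2t) - C_1e^(-2t)cos(2t) - C_2e^(-2t)sin(2t) - C_2e^(-2t)cos(2t)

Coefficient matrix A = [[-4, 2], [-4, 0]].
Characteristic polynomial det(A - λI) = λ^2 + 4λ + 8 = 0.
Eigenvalues λ = -2 ± 2i (complex conjugate pair).
For λ=-2+2i: an eigenvector is (-1,-1) - i(0,1) = (-1, -1 - i).
A real fundamental pair from Re and Im of e^((-2+2i)t)v: X_1 = e^(-2t)(cos(2t)·(-1,-1) + sin(2t)·(0,1)), X_2 = e^(-2t)(sin(2t)·(-1,-1) - cos(2t)·(0,1)).
General solution: C_1X_1 + C_2X_2.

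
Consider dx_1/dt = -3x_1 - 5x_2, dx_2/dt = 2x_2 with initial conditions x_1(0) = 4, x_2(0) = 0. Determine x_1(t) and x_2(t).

Coefficient matrix A = [[-3, -5], [0, 2]].
Characteristic polynomial det(A - λI) = λ^2 + λ - 6 = 0.
Eigenvalues λ = 2, -3.
For λ=2: (A-λI) row 1 is [-5, -5], so an eigenvector is (-1, 1).
For λ=-3: (A-λI) row 1 is [0, -5], so an eigenvector is (-1, 0).
General solution: C_1e^(2t)(-1,1) + C_2e^(-3t)(-1,0).
Applying x_1(0)=4, x_2(0)=0 gives C_1=0, C_2=-4.

x_1(t) = 4e^(-3t), x_2(t) = 0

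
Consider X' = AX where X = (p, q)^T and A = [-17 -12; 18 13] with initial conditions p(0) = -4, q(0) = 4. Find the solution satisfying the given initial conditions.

Coefficient matrix A = [[-17, -12], [18, 13]].
Characteristic polynomial det(A - λI) = λ^2 + 4λ - 5 = 0.
Eigenvalues λ = 1, -5.
For λ=1: (A-λI) row 1 is [-18, -12], so an eigenvector is (2, -3).
For λ=-5: (A-λI) row 1 is [-12, -12], so an eigenvector is (-1, 1).
General solution: K_1e^(t)(2,-3) + K_2e^(-5t)(-1,1).
Applying p(0)=-4, q(0)=4 gives K_1=0, K_2=4.

p(t) = -4e^(-5t), q(t) = 4e^(-5t)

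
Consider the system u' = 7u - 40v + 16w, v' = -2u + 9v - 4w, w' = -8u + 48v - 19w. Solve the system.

Coefficient matrix A = [[7, -40, 16], [-2, 9, -4], [-8, 48, -19]].
det(A - λI) = 0 gives eigenvalues λ = -1, -3, 1.
For λ=-1: eigenvector (-3,1,4).
For λ=-3: eigenvector (-4,1,5).
For λ=1: eigenvector (-4,1,4).
General solution: C_1e^(-t)(-3,1,4) + C_2e^(-3t)(-4,1,5) + C_3e^(t)(-4,1,4).

u(t) = -3C_1e^(-t) - 4C_2e^(-3t) - 4C_3e^(t), v(t) = C_1e^(-t) + C_2e^(-3t) + C_3e^(t), w(t) = 4C_1e^(-t) + 5C_2e^(-3t) + 4C_3e^(t)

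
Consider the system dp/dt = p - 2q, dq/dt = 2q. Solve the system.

p(t) = c_1e^(t) - 2c_2e^(2t), q(t) = c_2e^(2t)

Coefficient matrix A = [[1, -2], [0, 2]].
Characteristic polynomial det(A - λI) = λ^2 - 3λ + 2 = 0.
Eigenvalues λ = 1, 2.
For λ=1: (A-λI) row 1 is [0, -2], so an eigenvector is (1, 0).
For λ=2: (A-λI) row 1 is [-1, -2], so an eigenvector is (-2, 1).
General solution: c_1e^(t)(1,0) + c_2e^(2t)(-2,1).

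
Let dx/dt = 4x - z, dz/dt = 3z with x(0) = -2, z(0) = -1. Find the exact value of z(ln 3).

-27

A = [[4,-1],[0,3]]; eigenvalues λ = 4, 3.
Eigenvectors: (-1,0) for λ=4, (1,1) for λ=3.
From the initial condition, c_1 = 1, c_2 = -1.
z(ln 3) = (1)(3^4)(0) + (-1)(3^3)(1) = -27.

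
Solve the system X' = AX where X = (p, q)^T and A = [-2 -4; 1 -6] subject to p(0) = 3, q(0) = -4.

Coefficient matrix A = [[-2, -4], [1, -6]].
Characteristic polynomial det(A - λI) = λ^2 + 8λ + 16 = 0.
Single eigenvalue λ = -4 with algebraic multiplicity 2.
Eigenvector v = (2,1); generalized eigenvector w with (A-λI)w=v is (1,0).
General solution: e^(-4t)[C_1·v + C_2·(t·v + w)].
Applying p(0)=3, q(0)=-4 gives C_1=-4, C_2=11.

p(t) = 22te^(-4t) + 3e^(-4t), q(t) = 11te^(-4t) - 4e^(-4t)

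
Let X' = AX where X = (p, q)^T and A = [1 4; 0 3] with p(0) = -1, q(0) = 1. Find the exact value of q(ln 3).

27

A = [[1,4],[0,3]]; eigenvalues λ = 1, 3.
Eigenvectors: (1,0) for λ=1, (-2,-1) for λ=3.
From the initial condition, c_1 = -3, c_2 = -1.
q(ln 3) = (-3)(3^1)(0) + (-1)(3^3)(-1) = 27.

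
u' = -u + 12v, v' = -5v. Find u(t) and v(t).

Coefficient matrix A = [[-1, 12], [0, -5]].
Characteristic polynomial det(A - λI) = λ^2 + 6λ + 5 = 0.
Eigenvalues λ = -5, -1.
For λ=-5: (A-λI) row 1 is [4, 12], so an eigenvector is (-3, 1).
For λ=-1: (A-λI) row 1 is [0, 12], so an eigenvector is (-1, 0).
General solution: c_1e^(-5t)(-3,1) + c_2e^(-t)(-1,0).

u(t) = -3c_1e^(-5t) - c_2e^(-t), v(t) = c_1e^(-5t)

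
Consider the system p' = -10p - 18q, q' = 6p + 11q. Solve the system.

Coefficient matrix A = [[-10, -18], [6, 11]].
Characteristic polynomial det(A - λI) = λ^2 - λ - 2 = 0.
Eigenvalues λ = -1, 2.
For λ=-1: (A-λI) row 1 is [-9, -18], so an eigenvector is (-2, 1).
For λ=2: (A-λI) row 1 is [-12, -18], so an eigenvector is (-3, 2).
General solution: c_1e^(-t)(-2,1) + c_2e^(2t)(-3,2).

p(t) = -2c_1e^(-t) - 3c_2e^(2t), q(t) = c_1e^(-t) + 2c_2e^(2t)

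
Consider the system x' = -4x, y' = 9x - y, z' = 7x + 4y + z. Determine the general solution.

x(t) = c_1e^(-4t), y(t) = -3c_1e^(-4t) + c_2e^(-t), z(t) = c_1e^(-4t) - 2c_2e^(-t) + c_3e^(t)

Coefficient matrix A = [[-4, 0, 0], [9, -1, 0], [7, 4, 1]].
det(A - λI) = 0 gives eigenvalues λ = -4, -1, 1.
For λ=-4: eigenvector (1,-3,1).
For λ=-1: eigenvector (0,1,-2).
For λ=1: eigenvector (0,0,1).
General solution: c_1e^(-4t)(1,-3,1) + c_2e^(-t)(0,1,-2) + c_3e^(t)(0,0,1).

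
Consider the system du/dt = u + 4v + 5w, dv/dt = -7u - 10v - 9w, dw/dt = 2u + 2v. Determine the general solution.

u(t) = -3c_1e^(-4t) + c_2e^(-3t) + c_3e^(-2t), v(t) = 5c_1e^(-4t) - c_2e^(-3t) - 2c_3e^(-2t), w(t) = -c_1e^(-4t) + c_3e^(-2t)

Coefficient matrix A = [[1, 4, 5], [-7, -10, -9], [2, 2, 0]].
det(A - λI) = 0 gives eigenvalues λ = -4, -3, -2.
For λ=-4: eigenvector (-3,5,-1).
For λ=-3: eigenvector (1,-1,0).
For λ=-2: eigenvector (1,-2,1).
General solution: c_1e^(-4t)(-3,5,-1) + c_2e^(-3t)(1,-1,0) + c_3e^(-2t)(1,-2,1).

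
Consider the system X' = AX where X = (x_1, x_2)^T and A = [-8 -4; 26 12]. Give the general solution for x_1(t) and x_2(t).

Coefficient matrix A = [[-8, -4], [26, 12]].
Characteristic polynomial det(A - λI) = λ^2 - 4λ + 8 = 0.
Eigenvalues λ = 2 ± 2i (complex conjugate pair).
For λ=2+2i: an eigenvector is (-1,3) - i(-1,2) = (-1 + i, 3 - 2i).
A real fundamental pair from Re and Im of e^((2+2i)t)v: X_1 = e^(2t)(cos(2t)·(-1,3) + sin(2t)·(-1,2)), X_2 = e^(2t)(sin(2t)·(-1,3) - cos(2t)·(-1,2)).
General solution: C_1X_1 + C_2X_2.

x_1(t) = -C_1e^(2t)sin(2t) - C_1e^(2t)cos(2t) - C_2e^(2t)sin(2t) + C_2e^(2t)cos(2t), x_2(t) = 2C_1e^(2t)sin(2t) + 3C_1e^(2t)cos(2t) + 3C_2e^(2t)sin(2t) - 2C_2e^(2t)cos(2t)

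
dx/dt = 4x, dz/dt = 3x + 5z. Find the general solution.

Coefficient matrix A = [[4, 0], [3, 5]].
Characteristic polynomial det(A - λI) = λ^2 - 9λ + 20 = 0.
Eigenvalues λ = 4, 5.
For λ=4: (A-λI) row 2 is [3, 1], so an eigenvector is (1, -3).
For λ=5: (A-λI) row 1 is [-1, 0], so an eigenvector is (0, -1).
General solution: c_1e^(4t)(1,-3) + c_2e^(5t)(0,-1).

x(t) = c_1e^(4t), z(t) = -3c_1e^(4t) - c_2e^(5t)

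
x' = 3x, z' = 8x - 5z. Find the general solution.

Coefficient matrix A = [[3, 0], [8, -5]].
Characteristic polynomial det(A - λI) = λ^2 + 2λ - 15 = 0.
Eigenvalues λ = 3, -5.
For λ=3: (A-λI) row 2 is [8, -8], so an eigenvector is (-1, -1).
For λ=-5: (A-λI) row 1 is [8, 0], so an eigenvector is (0, 1).
General solution: c_1e^(3t)(-1,-1) + c_2e^(-5t)(0,1).

x(t) = -c_1e^(3t), z(t) = -c_1e^(3t) + c_2e^(-5t)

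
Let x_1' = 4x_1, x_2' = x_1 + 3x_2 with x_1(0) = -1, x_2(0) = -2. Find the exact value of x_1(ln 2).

-16

A = [[4,0],[1,3]]; eigenvalues λ = 3, 4.
Eigenvectors: (0,-1) for λ=3, (1,1) for λ=4.
From the initial condition, c_1 = 1, c_2 = -1.
x_1(ln 2) = (1)(2^3)(0) + (-1)(2^4)(1) = -16.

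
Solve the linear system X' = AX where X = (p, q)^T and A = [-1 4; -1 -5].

Coefficient matrix A = [[-1, 4], [-1, -5]].
Characteristic polynomial det(A - λI) = λ^2 + 6λ + 9 = 0.
Single eigenvalue λ = -3 with algebraic multiplicity 2.
Eigenvector v = (2,-1); generalized eigenvector w with (A-λI)w=v is (3,-1).
General solution: e^(-3t)[K_1·v + K_2·(t·v + w)].

p(t) = 2K_1e^(-3t) + 2K_2te^(-3t) + 3K_2e^(-3t), q(t) = -K_1e^(-3t) - K_2te^(-3t) - K_2e^(-3t)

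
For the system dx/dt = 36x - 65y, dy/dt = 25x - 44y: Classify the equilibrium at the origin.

stable spiral

A = [[36,-65],[25,-44]]; det(A-λI) = λ^2 + 8λ + 41.
λ = -4 ± 5i: negative real part.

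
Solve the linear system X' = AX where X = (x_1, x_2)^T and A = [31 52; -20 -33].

Coefficient matrix A = [[31, 52], [-20, -33]].
Characteristic polynomial det(A - λI) = λ^2 + 2λ + 17 = 0.
Eigenvalues λ = -1 ± 4i (complex conjugate pair).
For λ=-1+4i: an eigenvector is (-2,1) - i(-3,2) = (-2 + 3i, 1 - 2i).
A real fundamental pair from Re and Im of e^((-1+4i)t)v: X_1 = e^(-t)(cos(4t)·(-2,1) + sin(4t)·(-3,2)), X_2 = e^(-t)(sin(4t)·(-2,1) - cos(4t)·(-3,2)).
General solution: K_1X_1 + K_2X_2.

x_1(t) = -3K_1e^(-t)sin(4t) - 2K_1e^(-t)cos(4t) - 2K_2e^(-t)sin(4t) + 3K_2e^(-t)cos(4t), x_2(t) = 2K_1e^(-t)sin(4t) + K_1e^(-t)cos(4t) + K_2e^(-t)sin(4t) - 2K_2e^(-t)cos(4t)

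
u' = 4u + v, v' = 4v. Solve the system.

u(t) = -c_1e^(4t) - c_2te^(4t) - 2c_2e^(4t), v(t) = -c_2e^(4t)

Coefficient matrix A = [[4, 1], [0, 4]].
Characteristic polynomial det(A - λI) = λ^2 - 8λ + 16 = 0.
Single eigenvalue λ = 4 with algebraic multiplicity 2.
Eigenvector v = (-1,0); generalized eigenvector w with (A-λI)w=v is (-2,-1).
General solution: e^(4t)[c_1·v + c_2·(t·v + w)].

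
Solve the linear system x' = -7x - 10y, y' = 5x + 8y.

Coefficient matrix A = [[-7, -10], [5, 8]].
Characteristic polynomial det(A - λI) = λ^2 - λ - 6 = 0.
Eigenvalues λ = 3, -2.
For λ=3: (A-λI) row 1 is [-10, -10], so an eigenvector is (1, -1).
For λ=-2: (A-λI) row 1 is [-5, -10], so an eigenvector is (2, -1).
General solution: K_1e^(3t)(1,-1) + K_2e^(-2t)(2,-1).

x(t) = K_1e^(3t) + 2K_2e^(-2t), y(t) = -K_1e^(3t) - K_2e^(-2t)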